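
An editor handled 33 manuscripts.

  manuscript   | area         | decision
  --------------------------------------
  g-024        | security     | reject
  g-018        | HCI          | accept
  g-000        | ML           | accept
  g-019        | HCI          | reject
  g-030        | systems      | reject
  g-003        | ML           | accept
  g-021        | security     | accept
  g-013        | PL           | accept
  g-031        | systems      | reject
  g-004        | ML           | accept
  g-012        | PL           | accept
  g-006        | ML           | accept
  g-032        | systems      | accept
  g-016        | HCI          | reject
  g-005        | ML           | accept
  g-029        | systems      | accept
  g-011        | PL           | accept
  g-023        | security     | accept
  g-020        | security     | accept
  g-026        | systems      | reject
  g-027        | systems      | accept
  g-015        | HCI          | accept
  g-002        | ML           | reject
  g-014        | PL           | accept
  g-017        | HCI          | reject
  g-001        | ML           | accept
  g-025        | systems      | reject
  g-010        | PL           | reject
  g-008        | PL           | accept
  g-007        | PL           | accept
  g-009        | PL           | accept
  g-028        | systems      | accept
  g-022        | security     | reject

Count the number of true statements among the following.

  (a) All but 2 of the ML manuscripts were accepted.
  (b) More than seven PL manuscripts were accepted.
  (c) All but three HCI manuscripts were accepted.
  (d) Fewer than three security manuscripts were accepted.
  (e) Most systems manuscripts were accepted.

1

(a) ML: |A| = 7, |A ∩ B| = 6; needs |A ∖ B| = 2 — false.
(b) PL: |A| = 8, |A ∩ B| = 7; needs |A ∩ B| > 7 — false.
(c) HCI: |A| = 5, |A ∩ B| = 2; needs |A ∖ B| = 3 — true.
(d) security: |A| = 5, |A ∩ B| = 3; needs |A ∩ B| < 3 — false.
(e) systems: |A| = 8, |A ∩ B| = 4; needs |A ∩ B| > |A ∖ B| — false.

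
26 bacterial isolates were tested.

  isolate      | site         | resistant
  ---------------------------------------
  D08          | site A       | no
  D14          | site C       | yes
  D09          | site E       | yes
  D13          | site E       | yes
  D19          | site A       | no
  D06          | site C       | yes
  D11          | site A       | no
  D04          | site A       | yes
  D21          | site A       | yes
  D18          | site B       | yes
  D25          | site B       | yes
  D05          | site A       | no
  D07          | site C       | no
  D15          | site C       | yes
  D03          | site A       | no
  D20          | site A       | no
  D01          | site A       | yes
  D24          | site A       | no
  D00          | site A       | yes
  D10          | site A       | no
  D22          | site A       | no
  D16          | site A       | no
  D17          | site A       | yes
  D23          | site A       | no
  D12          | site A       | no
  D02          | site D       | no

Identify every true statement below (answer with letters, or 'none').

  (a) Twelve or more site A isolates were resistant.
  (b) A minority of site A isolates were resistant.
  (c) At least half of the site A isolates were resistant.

(b)

|A| = 17, |A ∩ B| = 5, |A ∖ B| = 12.
(a) |A ∩ B| ≥ 12: fails.
(b) |A ∩ B| < |A ∖ B|: holds.
(c) |A ∩ B| ≥ |A ∖ B|: fails.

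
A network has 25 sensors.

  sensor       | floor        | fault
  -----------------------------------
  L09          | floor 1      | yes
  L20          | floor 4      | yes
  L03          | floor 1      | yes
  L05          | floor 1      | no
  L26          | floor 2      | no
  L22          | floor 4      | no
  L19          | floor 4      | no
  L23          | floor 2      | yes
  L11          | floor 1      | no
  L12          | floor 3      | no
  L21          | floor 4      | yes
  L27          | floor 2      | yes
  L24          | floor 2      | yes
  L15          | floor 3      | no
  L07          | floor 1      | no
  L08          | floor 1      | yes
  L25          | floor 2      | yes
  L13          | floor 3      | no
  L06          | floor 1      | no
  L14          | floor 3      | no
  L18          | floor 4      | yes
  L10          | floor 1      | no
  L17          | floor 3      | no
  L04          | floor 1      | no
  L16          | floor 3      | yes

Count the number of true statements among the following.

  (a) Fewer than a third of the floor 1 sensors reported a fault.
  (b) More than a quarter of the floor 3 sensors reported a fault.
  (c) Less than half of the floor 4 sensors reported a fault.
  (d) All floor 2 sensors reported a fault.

(a) floor 1: |A| = 9, |A ∩ B| = 3; needs |A ∩ B| / |A| < 1/3 — false.
(b) floor 3: |A| = 6, |A ∩ B| = 1; needs |A ∩ B| / |A| > 1/4 — false.
(c) floor 4: |A| = 5, |A ∩ B| = 3; needs |A ∩ B| < |A ∖ B| — false.
(d) floor 2: |A| = 5, |A ∩ B| = 4; needs A ⊆ B, i.e. every element of A is in B (|A ∖ B| = 0) — false.

0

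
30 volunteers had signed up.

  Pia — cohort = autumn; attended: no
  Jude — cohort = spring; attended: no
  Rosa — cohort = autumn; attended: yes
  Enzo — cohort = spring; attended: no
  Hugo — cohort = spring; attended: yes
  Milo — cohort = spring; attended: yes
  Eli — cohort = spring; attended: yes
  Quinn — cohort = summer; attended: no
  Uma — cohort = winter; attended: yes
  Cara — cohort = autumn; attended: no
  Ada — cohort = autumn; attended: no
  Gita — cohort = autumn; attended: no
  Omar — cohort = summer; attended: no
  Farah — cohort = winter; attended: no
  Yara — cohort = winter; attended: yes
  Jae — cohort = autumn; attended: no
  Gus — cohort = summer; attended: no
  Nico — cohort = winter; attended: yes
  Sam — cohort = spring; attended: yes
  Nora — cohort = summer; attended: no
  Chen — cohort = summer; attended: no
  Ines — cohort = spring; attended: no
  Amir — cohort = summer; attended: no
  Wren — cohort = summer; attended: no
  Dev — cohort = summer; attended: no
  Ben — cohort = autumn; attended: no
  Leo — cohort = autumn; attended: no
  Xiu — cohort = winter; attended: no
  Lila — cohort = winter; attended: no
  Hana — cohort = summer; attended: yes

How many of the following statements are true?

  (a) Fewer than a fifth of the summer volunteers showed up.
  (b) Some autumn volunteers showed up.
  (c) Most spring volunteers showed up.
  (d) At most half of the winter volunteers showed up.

(a) summer: |A| = 9, |A ∩ B| = 1; needs |A ∩ B| / |A| < 1/5 — true.
(b) autumn: |A| = 8, |A ∩ B| = 1; needs A ∩ B ≠ ∅ (|A ∩ B| ≥ 1) — true.
(c) spring: |A| = 7, |A ∩ B| = 4; needs |A ∩ B| > |A ∖ B| — true.
(d) winter: |A| = 6, |A ∩ B| = 3; needs |A ∩ B| ≤ |A ∖ B| — true.

4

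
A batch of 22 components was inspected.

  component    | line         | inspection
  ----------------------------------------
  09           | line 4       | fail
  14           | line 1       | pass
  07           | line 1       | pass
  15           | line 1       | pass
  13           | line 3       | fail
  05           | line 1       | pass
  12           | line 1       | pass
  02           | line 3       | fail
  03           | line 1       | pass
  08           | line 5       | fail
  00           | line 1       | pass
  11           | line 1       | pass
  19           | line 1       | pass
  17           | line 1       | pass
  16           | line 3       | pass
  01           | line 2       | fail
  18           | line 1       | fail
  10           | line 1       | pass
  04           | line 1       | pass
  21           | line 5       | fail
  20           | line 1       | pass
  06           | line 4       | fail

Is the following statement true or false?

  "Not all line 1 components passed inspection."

The determiner here denotes the relation: A ⊄ B (|A ∖ B| ≥ 1).
A (the restrictor) = {14, 07, 15, 05, 12, 03, 00, 11, 19, 17, 18, 10, 04, 20}, |A| = 14.
A ∖ B = {18}, so |A ∖ B| = 1.
So the statement is true.

True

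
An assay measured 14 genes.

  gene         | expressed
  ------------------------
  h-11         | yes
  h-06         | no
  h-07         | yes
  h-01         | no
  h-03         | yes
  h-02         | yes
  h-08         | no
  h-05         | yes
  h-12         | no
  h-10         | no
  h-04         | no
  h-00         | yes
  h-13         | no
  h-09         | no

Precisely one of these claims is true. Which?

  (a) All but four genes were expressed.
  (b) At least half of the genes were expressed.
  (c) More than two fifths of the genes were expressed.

|A| = 14, |A ∩ B| = 6, |A ∖ B| = 8.
(a) requires |A ∖ B| = 4: false.
(b) requires |A ∩ B| ≥ |A ∖ B|: false.
(c) requires |A ∩ B| / |A| > 2/5: true.

(c)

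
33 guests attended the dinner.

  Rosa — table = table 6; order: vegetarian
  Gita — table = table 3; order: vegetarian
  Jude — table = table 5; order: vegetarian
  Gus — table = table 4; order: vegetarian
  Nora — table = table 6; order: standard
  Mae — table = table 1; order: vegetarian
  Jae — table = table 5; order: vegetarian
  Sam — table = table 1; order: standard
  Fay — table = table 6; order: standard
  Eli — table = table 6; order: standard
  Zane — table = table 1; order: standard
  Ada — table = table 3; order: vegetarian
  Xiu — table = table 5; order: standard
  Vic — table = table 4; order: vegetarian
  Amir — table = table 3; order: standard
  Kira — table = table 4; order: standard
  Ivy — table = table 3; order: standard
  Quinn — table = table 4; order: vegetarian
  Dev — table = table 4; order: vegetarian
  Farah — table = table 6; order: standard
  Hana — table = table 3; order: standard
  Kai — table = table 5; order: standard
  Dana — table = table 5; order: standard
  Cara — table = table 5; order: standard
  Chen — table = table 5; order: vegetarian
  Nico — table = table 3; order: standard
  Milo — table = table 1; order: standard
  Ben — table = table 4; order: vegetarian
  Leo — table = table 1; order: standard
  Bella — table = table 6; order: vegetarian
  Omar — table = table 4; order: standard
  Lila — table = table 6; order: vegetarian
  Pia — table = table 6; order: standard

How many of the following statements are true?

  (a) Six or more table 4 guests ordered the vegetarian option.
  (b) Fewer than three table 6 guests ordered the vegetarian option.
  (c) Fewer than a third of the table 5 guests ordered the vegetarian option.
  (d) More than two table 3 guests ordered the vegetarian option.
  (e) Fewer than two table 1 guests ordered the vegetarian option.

(a) table 4: |A| = 7, |A ∩ B| = 5; needs |A ∩ B| ≥ 6 — false.
(b) table 6: |A| = 8, |A ∩ B| = 3; needs |A ∩ B| < 3 — false.
(c) table 5: |A| = 7, |A ∩ B| = 3; needs |A ∩ B| / |A| < 1/3 — false.
(d) table 3: |A| = 6, |A ∩ B| = 2; needs |A ∩ B| > 2 — false.
(e) table 1: |A| = 5, |A ∩ B| = 1; needs |A ∩ B| < 2 — true.

1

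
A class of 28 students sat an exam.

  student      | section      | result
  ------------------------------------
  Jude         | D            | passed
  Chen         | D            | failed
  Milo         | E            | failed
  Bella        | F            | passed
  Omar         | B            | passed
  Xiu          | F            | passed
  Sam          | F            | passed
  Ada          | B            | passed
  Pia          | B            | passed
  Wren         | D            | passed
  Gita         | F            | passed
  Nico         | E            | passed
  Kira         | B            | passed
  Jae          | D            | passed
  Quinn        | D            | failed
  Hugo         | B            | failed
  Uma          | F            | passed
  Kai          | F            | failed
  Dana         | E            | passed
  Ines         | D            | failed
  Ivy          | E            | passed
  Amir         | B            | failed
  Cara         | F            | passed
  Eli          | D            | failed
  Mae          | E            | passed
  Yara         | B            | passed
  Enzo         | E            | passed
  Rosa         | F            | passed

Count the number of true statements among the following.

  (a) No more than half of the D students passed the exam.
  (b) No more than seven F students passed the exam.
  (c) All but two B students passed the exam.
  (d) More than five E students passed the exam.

(a) D: |A| = 7, |A ∩ B| = 3; needs |A ∩ B| ≤ |A ∖ B| — true.
(b) F: |A| = 8, |A ∩ B| = 7; needs |A ∩ B| ≤ 7 — true.
(c) B: |A| = 7, |A ∩ B| = 5; needs |A ∖ B| = 2 — true.
(d) E: |A| = 6, |A ∩ B| = 5; needs |A ∩ B| > 5 — false.

3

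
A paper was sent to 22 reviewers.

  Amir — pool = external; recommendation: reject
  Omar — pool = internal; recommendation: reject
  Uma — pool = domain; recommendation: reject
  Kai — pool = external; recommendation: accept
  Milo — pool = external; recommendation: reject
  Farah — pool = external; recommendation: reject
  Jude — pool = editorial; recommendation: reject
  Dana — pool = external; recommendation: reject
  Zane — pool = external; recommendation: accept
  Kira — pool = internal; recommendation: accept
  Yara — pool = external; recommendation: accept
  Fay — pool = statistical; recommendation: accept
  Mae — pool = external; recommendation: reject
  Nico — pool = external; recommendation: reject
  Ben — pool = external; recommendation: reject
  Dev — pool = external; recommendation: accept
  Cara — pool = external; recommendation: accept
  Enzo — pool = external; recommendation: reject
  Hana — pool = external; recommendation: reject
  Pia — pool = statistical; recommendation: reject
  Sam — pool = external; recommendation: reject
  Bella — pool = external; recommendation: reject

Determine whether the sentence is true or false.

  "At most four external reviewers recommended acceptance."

Truth condition: |A ∩ B| ≤ 4.
|A| = 16, |A ∩ B| = 5, |A ∖ B| = 11.
|A ∩ B| = 5, so the statement is false.

False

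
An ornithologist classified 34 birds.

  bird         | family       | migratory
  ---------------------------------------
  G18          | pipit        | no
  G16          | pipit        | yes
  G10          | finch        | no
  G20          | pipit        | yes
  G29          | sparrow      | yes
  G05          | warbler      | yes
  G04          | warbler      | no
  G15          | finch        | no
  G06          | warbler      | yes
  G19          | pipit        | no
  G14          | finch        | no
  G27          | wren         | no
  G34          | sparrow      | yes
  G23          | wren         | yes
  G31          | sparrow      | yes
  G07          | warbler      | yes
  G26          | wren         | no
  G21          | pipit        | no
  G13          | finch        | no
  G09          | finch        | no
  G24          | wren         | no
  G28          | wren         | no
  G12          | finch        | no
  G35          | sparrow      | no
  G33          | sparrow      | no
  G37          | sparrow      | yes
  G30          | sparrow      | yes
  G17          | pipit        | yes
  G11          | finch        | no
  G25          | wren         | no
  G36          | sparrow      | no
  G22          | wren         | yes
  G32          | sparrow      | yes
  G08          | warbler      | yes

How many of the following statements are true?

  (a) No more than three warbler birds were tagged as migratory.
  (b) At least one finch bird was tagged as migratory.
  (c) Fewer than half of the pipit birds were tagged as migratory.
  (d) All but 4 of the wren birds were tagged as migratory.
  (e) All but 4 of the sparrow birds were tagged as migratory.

0

(a) warbler: |A| = 5, |A ∩ B| = 4; needs |A ∩ B| ≤ 3 — false.
(b) finch: |A| = 7, |A ∩ B| = 0; needs A ∩ B ≠ ∅ (|A ∩ B| ≥ 1) — false.
(c) pipit: |A| = 6, |A ∩ B| = 3; needs |A ∩ B| < |A ∖ B| — false.
(d) wren: |A| = 7, |A ∩ B| = 2; needs |A ∖ B| = 4 — false.
(e) sparrow: |A| = 9, |A ∩ B| = 6; needs |A ∖ B| = 4 — false.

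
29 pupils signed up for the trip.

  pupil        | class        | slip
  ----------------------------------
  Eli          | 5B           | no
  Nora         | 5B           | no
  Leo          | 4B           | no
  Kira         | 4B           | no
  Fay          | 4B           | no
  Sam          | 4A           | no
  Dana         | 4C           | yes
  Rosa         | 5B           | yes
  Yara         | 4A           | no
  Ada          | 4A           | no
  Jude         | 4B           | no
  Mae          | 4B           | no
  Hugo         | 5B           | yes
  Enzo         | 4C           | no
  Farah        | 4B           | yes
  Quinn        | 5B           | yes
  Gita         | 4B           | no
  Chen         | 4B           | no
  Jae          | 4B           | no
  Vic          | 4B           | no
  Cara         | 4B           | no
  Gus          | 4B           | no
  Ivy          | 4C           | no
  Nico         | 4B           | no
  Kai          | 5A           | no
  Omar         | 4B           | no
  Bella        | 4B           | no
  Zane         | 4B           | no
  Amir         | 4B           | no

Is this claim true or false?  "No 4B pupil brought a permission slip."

The determiner here denotes the relation: A ∩ B = ∅ (|A ∩ B| = 0).
|A| = 17, |A ∩ B| = 1, |A ∖ B| = 16.
So the statement is false.

False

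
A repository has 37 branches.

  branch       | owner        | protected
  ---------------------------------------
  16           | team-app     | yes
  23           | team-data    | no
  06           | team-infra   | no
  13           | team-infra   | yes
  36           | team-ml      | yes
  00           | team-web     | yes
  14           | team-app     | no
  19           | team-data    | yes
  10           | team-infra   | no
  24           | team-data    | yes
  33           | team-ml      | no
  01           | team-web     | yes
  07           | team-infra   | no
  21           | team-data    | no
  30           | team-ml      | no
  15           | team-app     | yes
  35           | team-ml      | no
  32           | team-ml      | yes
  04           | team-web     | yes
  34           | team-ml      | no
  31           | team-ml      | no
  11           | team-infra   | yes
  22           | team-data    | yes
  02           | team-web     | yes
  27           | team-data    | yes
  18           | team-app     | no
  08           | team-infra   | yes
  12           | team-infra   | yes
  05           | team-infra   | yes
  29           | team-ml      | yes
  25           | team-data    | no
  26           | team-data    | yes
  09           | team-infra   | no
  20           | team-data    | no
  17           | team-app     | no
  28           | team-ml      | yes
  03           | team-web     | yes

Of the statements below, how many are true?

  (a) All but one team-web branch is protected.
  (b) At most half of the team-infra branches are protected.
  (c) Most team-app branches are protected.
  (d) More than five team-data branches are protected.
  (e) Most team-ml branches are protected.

0

(a) team-web: |A| = 5, |A ∩ B| = 5; needs |A ∖ B| = 1 — false.
(b) team-infra: |A| = 9, |A ∩ B| = 5; needs |A ∩ B| ≤ |A ∖ B| — false.
(c) team-app: |A| = 5, |A ∩ B| = 2; needs |A ∩ B| > |A ∖ B| — false.
(d) team-data: |A| = 9, |A ∩ B| = 5; needs |A ∩ B| > 5 — false.
(e) team-ml: |A| = 9, |A ∩ B| = 4; needs |A ∩ B| > |A ∖ B| — false.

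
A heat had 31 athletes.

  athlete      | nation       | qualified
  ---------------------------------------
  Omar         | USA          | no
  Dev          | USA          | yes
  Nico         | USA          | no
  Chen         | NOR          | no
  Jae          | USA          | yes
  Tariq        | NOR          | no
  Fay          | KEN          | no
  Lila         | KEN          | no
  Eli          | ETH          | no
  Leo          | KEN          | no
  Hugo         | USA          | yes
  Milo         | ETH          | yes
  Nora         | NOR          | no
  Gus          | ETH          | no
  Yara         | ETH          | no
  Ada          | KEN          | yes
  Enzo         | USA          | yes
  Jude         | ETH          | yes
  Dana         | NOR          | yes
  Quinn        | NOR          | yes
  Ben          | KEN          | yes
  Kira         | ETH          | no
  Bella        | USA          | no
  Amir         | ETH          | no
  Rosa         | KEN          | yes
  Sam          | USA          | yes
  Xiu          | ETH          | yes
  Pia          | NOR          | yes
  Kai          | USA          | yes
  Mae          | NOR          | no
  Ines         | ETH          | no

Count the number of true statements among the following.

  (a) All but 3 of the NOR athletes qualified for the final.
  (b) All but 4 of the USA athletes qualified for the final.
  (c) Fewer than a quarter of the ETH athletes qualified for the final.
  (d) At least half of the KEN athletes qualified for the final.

1

(a) NOR: |A| = 7, |A ∩ B| = 3; needs |A ∖ B| = 3 — false.
(b) USA: |A| = 9, |A ∩ B| = 6; needs |A ∖ B| = 4 — false.
(c) ETH: |A| = 9, |A ∩ B| = 3; needs |A ∩ B| / |A| < 1/4 — false.
(d) KEN: |A| = 6, |A ∩ B| = 3; needs |A ∩ B| ≥ |A ∖ B| — true.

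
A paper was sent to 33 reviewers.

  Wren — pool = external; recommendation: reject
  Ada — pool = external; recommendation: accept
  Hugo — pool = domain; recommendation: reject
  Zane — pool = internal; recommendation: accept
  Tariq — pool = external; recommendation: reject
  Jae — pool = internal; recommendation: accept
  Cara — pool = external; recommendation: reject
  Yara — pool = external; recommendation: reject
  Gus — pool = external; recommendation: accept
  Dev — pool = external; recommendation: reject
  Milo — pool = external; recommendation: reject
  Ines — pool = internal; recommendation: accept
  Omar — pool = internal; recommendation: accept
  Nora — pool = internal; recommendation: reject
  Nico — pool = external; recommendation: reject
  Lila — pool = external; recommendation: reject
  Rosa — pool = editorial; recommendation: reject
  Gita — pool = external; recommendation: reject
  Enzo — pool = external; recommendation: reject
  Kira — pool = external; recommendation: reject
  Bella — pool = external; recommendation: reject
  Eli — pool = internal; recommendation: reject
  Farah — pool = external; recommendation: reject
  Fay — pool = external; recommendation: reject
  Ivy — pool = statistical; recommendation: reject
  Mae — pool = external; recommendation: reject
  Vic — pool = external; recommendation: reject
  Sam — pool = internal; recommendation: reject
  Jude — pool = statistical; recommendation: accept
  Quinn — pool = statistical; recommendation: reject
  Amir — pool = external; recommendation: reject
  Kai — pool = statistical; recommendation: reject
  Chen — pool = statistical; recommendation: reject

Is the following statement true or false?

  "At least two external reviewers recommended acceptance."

True

Truth condition: |A ∩ B| ≥ 2.
|A| = 19, |A ∩ B| = 2, |A ∖ B| = 17.
|A ∩ B| = 2, so the statement is true.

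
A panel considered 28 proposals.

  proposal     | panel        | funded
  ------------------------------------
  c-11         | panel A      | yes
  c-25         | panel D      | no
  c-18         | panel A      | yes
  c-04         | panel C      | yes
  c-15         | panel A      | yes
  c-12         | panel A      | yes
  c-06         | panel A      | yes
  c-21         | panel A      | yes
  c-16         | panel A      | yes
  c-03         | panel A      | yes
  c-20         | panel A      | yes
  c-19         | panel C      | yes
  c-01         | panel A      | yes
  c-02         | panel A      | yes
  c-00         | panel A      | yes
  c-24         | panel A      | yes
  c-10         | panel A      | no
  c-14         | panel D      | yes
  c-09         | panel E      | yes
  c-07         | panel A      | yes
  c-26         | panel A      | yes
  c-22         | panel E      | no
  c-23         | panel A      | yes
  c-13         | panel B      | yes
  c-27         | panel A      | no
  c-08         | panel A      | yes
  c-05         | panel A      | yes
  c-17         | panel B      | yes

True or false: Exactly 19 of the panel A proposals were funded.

False

The determiner here denotes the relation: |A ∩ B| = 19.
|A| = 20, |A ∩ B| = 18, |A ∖ B| = 2.
|A ∩ B| = 18, so the statement is false.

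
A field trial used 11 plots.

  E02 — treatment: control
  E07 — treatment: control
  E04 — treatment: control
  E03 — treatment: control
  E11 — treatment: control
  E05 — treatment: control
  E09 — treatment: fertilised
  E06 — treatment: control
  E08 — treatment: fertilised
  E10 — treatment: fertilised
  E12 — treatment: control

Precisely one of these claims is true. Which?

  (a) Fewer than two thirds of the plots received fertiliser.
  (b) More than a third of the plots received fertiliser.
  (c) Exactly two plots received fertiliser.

|A| = 11, |A ∩ B| = 3, |A ∖ B| = 8.
(a) requires |A ∩ B| / |A| < 2/3: true.
(b) requires |A ∩ B| / |A| > 1/3: false.
(c) requires |A ∩ B| = 2: false.

(a)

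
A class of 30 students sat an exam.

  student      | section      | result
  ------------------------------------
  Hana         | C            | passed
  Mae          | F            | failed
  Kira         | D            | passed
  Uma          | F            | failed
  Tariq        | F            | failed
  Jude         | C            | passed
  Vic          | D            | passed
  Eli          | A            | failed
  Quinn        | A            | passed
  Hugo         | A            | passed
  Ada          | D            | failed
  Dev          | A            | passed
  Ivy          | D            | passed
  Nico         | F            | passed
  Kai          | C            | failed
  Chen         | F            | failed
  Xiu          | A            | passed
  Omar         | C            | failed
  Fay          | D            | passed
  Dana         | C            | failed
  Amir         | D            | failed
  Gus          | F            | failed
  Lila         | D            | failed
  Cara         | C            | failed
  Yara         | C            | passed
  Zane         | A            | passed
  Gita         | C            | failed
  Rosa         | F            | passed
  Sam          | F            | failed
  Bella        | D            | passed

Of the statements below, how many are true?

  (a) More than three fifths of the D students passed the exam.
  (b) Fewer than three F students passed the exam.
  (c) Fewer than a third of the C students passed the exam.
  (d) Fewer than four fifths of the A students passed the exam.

2

(a) D: |A| = 8, |A ∩ B| = 5; needs |A ∩ B| / |A| > 3/5 — true.
(b) F: |A| = 8, |A ∩ B| = 2; needs |A ∩ B| < 3 — true.
(c) C: |A| = 8, |A ∩ B| = 3; needs |A ∩ B| / |A| < 1/3 — false.
(d) A: |A| = 6, |A ∩ B| = 5; needs |A ∩ B| / |A| < 4/5 — false.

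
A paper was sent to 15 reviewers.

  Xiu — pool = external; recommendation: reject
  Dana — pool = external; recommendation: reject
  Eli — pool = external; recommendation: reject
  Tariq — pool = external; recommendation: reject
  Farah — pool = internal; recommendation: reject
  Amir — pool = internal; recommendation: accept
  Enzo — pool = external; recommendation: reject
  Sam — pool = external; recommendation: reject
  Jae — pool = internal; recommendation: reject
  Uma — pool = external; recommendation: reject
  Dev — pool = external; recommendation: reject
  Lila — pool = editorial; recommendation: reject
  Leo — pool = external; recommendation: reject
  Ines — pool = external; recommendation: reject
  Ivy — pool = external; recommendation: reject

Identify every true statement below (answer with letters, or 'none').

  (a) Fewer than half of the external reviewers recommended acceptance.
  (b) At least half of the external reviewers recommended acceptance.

|A| = 11, |A ∩ B| = 0, |A ∖ B| = 11.
(a) |A ∩ B| < |A ∖ B|: holds.
(b) |A ∩ B| ≥ |A ∖ B|: fails.

(a)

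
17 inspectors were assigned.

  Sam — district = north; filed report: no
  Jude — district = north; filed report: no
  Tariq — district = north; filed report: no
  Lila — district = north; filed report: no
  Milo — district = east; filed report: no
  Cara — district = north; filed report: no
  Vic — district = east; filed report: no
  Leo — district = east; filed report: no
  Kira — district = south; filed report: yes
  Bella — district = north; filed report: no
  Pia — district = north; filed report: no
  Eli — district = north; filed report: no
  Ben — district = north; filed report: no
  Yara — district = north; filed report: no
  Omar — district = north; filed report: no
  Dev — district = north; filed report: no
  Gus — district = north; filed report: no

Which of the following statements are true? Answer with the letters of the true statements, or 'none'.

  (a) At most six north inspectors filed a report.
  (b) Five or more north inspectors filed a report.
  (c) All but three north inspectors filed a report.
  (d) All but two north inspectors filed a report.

(a)

|A| = 13, |A ∩ B| = 0, |A ∖ B| = 13.
(a) |A ∩ B| ≤ 6: holds.
(b) |A ∩ B| ≥ 5: fails.
(c) |A ∖ B| = 3: fails.
(d) |A ∖ B| = 2: fails.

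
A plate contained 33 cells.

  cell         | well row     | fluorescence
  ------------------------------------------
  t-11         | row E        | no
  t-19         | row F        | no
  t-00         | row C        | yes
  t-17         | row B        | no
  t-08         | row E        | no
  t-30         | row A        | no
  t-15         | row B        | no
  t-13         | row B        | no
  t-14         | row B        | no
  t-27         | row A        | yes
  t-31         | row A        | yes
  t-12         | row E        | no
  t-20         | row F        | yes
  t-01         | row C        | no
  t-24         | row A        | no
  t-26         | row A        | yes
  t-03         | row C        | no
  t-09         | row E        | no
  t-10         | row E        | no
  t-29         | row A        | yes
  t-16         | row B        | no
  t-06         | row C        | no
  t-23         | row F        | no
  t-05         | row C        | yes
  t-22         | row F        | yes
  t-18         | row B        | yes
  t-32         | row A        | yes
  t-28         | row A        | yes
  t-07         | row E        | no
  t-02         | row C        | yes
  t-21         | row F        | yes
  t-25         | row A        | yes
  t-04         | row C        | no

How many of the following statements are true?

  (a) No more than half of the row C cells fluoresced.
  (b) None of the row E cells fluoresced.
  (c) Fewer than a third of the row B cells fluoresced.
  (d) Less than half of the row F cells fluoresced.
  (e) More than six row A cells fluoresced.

4

(a) row C: |A| = 7, |A ∩ B| = 3; needs |A ∩ B| ≤ |A ∖ B| — true.
(b) row E: |A| = 6, |A ∩ B| = 0; needs A ∩ B = ∅ (|A ∩ B| = 0) — true.
(c) row B: |A| = 6, |A ∩ B| = 1; needs |A ∩ B| / |A| < 1/3 — true.
(d) row F: |A| = 5, |A ∩ B| = 3; needs |A ∩ B| < |A ∖ B| — false.
(e) row A: |A| = 9, |A ∩ B| = 7; needs |A ∩ B| > 6 — true.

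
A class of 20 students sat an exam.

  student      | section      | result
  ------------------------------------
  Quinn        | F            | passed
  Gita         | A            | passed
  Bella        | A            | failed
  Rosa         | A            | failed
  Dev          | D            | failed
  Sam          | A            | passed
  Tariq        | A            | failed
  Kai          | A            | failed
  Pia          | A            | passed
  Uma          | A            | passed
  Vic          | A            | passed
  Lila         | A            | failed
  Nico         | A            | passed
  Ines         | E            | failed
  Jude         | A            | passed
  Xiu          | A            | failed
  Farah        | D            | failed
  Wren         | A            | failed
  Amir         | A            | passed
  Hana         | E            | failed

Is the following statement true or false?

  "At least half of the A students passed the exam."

'At least half of the A students passed the exam' holds iff |A ∩ B| ≥ |A ∖ B|.
|A| = 15, |A ∩ B| = 8, |A ∖ B| = 7.
8 > 7, so the statement is true.

True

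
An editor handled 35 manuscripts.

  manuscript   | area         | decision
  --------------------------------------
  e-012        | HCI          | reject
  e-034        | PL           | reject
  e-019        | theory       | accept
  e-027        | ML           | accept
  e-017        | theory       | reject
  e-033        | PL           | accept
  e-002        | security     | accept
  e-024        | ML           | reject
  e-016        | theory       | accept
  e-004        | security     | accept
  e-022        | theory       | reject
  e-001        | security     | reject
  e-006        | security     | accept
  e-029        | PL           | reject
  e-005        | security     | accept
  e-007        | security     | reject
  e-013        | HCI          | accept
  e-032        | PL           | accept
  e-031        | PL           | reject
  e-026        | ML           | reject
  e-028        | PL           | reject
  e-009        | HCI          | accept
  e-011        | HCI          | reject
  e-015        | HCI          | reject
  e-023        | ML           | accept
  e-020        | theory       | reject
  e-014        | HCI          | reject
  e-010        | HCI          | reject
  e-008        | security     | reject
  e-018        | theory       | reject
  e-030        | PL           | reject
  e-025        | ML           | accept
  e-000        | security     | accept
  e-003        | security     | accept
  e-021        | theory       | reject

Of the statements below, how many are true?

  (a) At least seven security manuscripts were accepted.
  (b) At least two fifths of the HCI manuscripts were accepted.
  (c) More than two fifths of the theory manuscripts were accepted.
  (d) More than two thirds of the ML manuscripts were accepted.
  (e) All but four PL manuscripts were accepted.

(a) security: |A| = 9, |A ∩ B| = 6; needs |A ∩ B| ≥ 7 — false.
(b) HCI: |A| = 7, |A ∩ B| = 2; needs |A ∩ B| / |A| ≥ 2/5 — false.
(c) theory: |A| = 7, |A ∩ B| = 2; needs |A ∩ B| / |A| > 2/5 — false.
(d) ML: |A| = 5, |A ∩ B| = 3; needs |A ∩ B| / |A| > 2/3 — false.
(e) PL: |A| = 7, |A ∩ B| = 2; needs |A ∖ B| = 4 — false.

0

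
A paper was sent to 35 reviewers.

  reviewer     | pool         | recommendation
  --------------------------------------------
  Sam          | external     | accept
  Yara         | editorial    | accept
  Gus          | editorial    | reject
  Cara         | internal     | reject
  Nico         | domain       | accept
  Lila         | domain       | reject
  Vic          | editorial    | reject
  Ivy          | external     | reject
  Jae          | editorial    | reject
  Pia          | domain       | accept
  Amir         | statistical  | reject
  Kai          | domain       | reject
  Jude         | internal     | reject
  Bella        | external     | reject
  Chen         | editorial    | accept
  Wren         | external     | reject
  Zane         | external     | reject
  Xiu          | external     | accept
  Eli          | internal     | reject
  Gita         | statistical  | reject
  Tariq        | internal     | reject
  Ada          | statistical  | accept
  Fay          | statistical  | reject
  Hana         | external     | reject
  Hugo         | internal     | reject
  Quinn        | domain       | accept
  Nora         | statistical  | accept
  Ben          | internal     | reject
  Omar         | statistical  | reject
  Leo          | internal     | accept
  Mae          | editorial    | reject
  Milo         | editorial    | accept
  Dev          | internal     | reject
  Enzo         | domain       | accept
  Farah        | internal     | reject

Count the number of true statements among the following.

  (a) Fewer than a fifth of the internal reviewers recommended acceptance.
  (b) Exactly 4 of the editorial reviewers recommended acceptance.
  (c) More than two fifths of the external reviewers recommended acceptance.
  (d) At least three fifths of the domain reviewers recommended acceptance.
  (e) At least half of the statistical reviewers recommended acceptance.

2

(a) internal: |A| = 9, |A ∩ B| = 1; needs |A ∩ B| / |A| < 1/5 — true.
(b) editorial: |A| = 7, |A ∩ B| = 3; needs |A ∩ B| = 4 — false.
(c) external: |A| = 7, |A ∩ B| = 2; needs |A ∩ B| / |A| > 2/5 — false.
(d) domain: |A| = 6, |A ∩ B| = 4; needs |A ∩ B| / |A| ≥ 3/5 — true.
(e) statistical: |A| = 6, |A ∩ B| = 2; needs |A ∩ B| ≥ |A ∖ B| — false.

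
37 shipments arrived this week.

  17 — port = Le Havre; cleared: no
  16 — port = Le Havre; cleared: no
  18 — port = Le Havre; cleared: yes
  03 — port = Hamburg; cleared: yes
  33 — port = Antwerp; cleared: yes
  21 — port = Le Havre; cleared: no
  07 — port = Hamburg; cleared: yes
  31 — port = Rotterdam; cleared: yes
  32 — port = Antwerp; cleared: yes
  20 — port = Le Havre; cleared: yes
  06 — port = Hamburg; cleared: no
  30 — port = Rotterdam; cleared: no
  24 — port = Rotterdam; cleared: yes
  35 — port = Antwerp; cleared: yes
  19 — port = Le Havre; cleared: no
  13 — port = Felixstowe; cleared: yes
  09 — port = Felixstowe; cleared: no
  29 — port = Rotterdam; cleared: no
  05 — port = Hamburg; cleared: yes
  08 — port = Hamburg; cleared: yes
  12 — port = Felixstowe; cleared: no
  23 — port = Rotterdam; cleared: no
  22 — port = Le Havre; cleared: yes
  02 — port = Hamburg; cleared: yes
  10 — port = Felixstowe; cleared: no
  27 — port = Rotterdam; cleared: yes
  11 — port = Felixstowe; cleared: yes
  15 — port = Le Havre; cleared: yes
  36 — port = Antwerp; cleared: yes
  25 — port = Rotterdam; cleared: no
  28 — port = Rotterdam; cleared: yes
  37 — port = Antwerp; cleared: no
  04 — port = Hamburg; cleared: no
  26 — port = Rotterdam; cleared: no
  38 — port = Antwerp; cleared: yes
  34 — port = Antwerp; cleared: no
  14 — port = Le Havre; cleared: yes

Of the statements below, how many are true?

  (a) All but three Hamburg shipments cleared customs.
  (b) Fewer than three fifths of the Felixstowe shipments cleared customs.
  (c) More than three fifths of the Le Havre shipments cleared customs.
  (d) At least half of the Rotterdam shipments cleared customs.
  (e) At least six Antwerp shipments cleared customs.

(a) Hamburg: |A| = 7, |A ∩ B| = 5; needs |A ∖ B| = 3 — false.
(b) Felixstowe: |A| = 5, |A ∩ B| = 2; needs |A ∩ B| / |A| < 3/5 — true.
(c) Le Havre: |A| = 9, |A ∩ B| = 5; needs |A ∩ B| / |A| > 3/5 — false.
(d) Rotterdam: |A| = 9, |A ∩ B| = 4; needs |A ∩ B| ≥ |A ∖ B| — false.
(e) Antwerp: |A| = 7, |A ∩ B| = 5; needs |A ∩ B| ≥ 6 — false.

1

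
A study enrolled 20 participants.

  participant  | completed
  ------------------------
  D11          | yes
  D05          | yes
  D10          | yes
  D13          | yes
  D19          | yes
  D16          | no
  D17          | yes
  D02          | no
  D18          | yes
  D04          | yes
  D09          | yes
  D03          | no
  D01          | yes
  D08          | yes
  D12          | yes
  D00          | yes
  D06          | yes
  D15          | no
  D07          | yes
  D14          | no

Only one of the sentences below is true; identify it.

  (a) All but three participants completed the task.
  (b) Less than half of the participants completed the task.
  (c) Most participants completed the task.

(c)

|A| = 20, |A ∩ B| = 15, |A ∖ B| = 5.
(a) requires |A ∖ B| = 3: false.
(b) requires |A ∩ B| < |A ∖ B|: false.
(c) requires |A ∩ B| > |A ∖ B|: true.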